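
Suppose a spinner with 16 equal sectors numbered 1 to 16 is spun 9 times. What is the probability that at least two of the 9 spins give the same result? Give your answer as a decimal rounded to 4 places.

P(all 9 different) = 16/16 · 15/16 · ··· · 8/16 ≈ 0.0604.
P(at least two equal) = 1 − 0.0604 = 0.9396.

0.9396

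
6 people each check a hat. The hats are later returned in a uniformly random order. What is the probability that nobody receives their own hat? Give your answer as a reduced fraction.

53/144

This is the derangement probability: permutations of 6 with no fixed point.
D(6) = 6! · (1 − 1/1! + 1/2! − ··· + (−1)^6/6!) = 265.
P = 265/720 = 53/144.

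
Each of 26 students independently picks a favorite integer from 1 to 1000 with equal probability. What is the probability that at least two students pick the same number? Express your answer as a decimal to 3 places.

It's easier to compute the probability that all 26 are distinct.
P(all distinct) = 1000/1000 · 999/1000 · ··· · 975/1000 ≈ 0.721.
So the probability of at least one match is 1 − 0.721 = 0.279.

0.279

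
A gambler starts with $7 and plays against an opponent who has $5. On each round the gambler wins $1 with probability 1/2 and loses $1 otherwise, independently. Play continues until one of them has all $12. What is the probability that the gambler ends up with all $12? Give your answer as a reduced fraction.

7/12

With a fair step, P(i) = ½P(i−1) + ½P(i+1) with P(0)=0, P(12)=1 has the linear solution P(i) = i/12.
P(7) = 7/12.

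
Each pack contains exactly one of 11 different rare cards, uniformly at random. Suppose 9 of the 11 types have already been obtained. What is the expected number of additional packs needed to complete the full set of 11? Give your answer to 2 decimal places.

Starting from 9 distinct types, each trial gives a new one with probability (11−i)/11 when i types are held, so the wait for the next new type is 11/(11−i).
E = 11/2 + 11/1 = 33/2 ≈ 16.50.

16.50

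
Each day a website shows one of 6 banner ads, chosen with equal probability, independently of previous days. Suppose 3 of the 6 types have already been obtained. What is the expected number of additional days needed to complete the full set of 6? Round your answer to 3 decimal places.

Starting from 3 distinct types, each trial gives a new one with probability (6−i)/6 when i types are held, so the wait for the next new type is 6/(6−i).
E = 6/3 + 6/2 + 6/1 = 11 ≈ 11.000.

11.000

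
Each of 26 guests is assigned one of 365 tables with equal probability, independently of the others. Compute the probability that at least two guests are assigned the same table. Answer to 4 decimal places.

0.5982

It's easier to compute the probability that all 26 are distinct.
P(all distinct) = 365/365 · 364/365 · ··· · 340/365 ≈ 0.4018.
So the probability of at least one match is 1 − 0.4018 = 0.5982.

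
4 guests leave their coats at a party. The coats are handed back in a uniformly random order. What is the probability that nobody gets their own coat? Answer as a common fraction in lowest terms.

This is the derangement probability: permutations of 4 with no fixed point.
D(4) = 4! · (1 − 1/1! + 1/2! − ··· + (−1)^4/4!) = 9.
P = 9/24 = 3/8.

3/8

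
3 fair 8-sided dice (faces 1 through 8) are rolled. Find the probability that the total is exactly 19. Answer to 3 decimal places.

0.041

There are 8^3 = 512 equally likely outcomes.
The number of ordered 3-tuples from {1,…,8} summing to 19 is 21.
P(sum = 19) = 21/512 ≈ 0.041.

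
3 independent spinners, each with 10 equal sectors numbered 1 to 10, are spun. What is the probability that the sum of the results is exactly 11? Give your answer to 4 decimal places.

0.0450

There are 10^3 = 1000 equally likely outcomes.
The number of ordered 3-tuples from {1,…,10} summing to 11 is 45.
P(sum = 11) = 45/1000 = 9/200 ≈ 0.0450.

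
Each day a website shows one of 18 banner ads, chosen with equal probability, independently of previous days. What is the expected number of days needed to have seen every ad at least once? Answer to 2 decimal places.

After i distinct types are collected, each trial gives a new one with probability (18−i)/18, so the expected wait for the next new type is 18/(18−i).
E = 18/18 + 18/17 + 18/16 + 18/15 + 18/14 + 18/13 + 18/12 + 18/11 + 18/10 + 18/9 + 18/8 + 18/7 + 18/6 + 18/5 + 18/4 + 18/3 + 18/2 + 18/1 = 42822903/680680 ≈ 62.91.

62.91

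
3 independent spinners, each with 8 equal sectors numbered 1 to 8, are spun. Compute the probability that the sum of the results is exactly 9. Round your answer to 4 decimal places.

0.0547

There are 8^3 = 512 equally likely outcomes.
The number of ordered 3-tuples from {1,…,8} summing to 9 is 28.
P(sum = 9) = 28/512 = 7/128 ≈ 0.0547.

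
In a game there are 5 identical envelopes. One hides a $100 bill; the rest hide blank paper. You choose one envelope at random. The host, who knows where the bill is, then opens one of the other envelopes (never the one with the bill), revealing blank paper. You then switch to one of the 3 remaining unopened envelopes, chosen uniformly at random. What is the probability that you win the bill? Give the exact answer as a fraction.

4/15

Your original envelope holds the bill with probability 1/5, so the other 4 collectively hold it with probability 4/5.
The host can always find an empty envelope to open, so this doesn't change that 4/5; it is now spread over the 3 remaining unopened envelopes.
P(win by switching) = (4/5) · (1/3) = 4/15.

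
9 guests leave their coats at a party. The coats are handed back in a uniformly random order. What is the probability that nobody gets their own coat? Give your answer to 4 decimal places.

0.3679

This is the derangement probability: permutations of 9 with no fixed point.
D(9) = 9! · (1 − 1/1! + 1/2! − ··· + (−1)^9/9!) = 133496.
P = 133496/362880 = 16687/45360 ≈ 0.3679.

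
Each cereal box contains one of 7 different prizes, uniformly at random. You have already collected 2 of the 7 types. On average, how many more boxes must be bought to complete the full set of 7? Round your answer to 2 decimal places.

Starting from 2 distinct types, each trial gives a new one with probability (7−i)/7 when i types are held, so the wait for the next new type is 7/(7−i).
E = 7/5 + 7/4 + 7/3 + 7/2 + 7/1 = 959/60 ≈ 15.98.

15.98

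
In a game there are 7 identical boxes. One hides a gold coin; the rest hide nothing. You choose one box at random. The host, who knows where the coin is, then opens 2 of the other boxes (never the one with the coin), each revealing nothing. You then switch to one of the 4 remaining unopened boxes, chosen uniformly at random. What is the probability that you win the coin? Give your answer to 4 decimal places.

Your original box holds the coin with probability 1/7, so the other 6 collectively hold it with probability 6/7.
The host can always find 2 empty boxes to open, so the reveals don't change that 6/7; it is now spread over the 4 remaining unopened boxes.
P(win by switching) = (6/7) · (1/4) = 3/14 ≈ 0.2143.

0.2143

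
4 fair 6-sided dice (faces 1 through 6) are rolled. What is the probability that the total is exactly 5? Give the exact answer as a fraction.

1/324

There are 6^4 = 1296 equally likely outcomes.
The number of ordered 4-tuples from {1,…,6} summing to 5 is 4.
P(sum = 5) = 4/1296 = 1/324.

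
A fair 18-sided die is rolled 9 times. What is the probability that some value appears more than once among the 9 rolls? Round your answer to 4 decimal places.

P(all 9 different) = 18/18 · 17/18 · ··· · 10/18 ≈ 0.0889.
P(at least two equal) = 1 − 0.0889 = 0.9111.

0.9111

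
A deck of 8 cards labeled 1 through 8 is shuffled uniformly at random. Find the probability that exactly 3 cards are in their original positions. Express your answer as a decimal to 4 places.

Choose which 3 of the 8 are fixed: C(8,3) = 56 ways.
The remaining 5 must have no fixed point: D(5) = 44.
P = 56·44/40320 = 11/180 ≈ 0.0611.

0.0611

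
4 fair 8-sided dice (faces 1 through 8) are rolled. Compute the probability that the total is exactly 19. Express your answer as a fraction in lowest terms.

There are 8^4 = 4096 equally likely outcomes.
The number of ordered 4-tuples from {1,…,8} summing to 19 is 336.
P(sum = 19) = 336/4096 = 21/256.

21/256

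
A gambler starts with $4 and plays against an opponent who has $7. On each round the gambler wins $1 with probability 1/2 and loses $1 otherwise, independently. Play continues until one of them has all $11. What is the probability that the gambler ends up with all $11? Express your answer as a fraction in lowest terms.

4/11

With a fair step, P(i) = ½P(i−1) + ½P(i+1) with P(0)=0, P(11)=1 has the linear solution P(i) = i/11.
P(4) = 4/11.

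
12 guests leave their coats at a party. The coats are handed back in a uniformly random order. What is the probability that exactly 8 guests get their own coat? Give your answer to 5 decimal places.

0.00001

Choose which 8 of the 12 are fixed: C(12,8) = 495 ways.
The remaining 4 must have no fixed point: D(4) = 9.
P = 495·9/479001600 = 1/107520 ≈ 0.00001.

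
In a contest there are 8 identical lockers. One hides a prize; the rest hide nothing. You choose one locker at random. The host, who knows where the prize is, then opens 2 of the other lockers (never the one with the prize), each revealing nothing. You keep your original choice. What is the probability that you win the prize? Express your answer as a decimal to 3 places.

The host can always open 2 empty lockers regardless of your choice, so the reveals give no information about your original locker.
P(win by staying) = 1/8 ≈ 0.125.

0.125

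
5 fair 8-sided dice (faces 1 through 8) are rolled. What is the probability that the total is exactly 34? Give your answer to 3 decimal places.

0.006

There are 8^5 = 32768 equally likely outcomes.
The number of ordered 5-tuples from {1,…,8} summing to 34 is 210.
P(sum = 34) = 210/32768 = 105/16384 ≈ 0.006.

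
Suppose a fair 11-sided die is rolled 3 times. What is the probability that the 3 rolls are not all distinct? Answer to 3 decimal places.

P(all 3 different) = 11/11 · 10/11 · ··· · 9/11 ≈ 0.744.
P(at least two equal) = 1 − 0.744 = 0.256.

0.256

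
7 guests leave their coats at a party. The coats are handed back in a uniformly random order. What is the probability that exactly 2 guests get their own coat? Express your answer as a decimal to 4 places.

0.1833

Choose which 2 of the 7 are fixed: C(7,2) = 21 ways.
The remaining 5 must have no fixed point: D(5) = 44.
P = 21·44/5040 = 11/60 ≈ 0.1833.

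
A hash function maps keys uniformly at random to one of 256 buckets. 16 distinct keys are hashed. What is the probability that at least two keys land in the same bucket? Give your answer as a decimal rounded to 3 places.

It's easier to compute the probability that all 16 are distinct.
P(all distinct) = 256/256 · 255/256 · ··· · 241/256 ≈ 0.620.
So the probability of at least one match is 1 − 0.620 = 0.380.

0.380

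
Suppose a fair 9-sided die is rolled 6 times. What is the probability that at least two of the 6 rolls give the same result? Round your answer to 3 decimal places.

0.886

P(all 6 different) = 9/9 · 8/9 · ··· · 4/9 ≈ 0.114.
P(at least two equal) = 1 − 0.114 = 0.886.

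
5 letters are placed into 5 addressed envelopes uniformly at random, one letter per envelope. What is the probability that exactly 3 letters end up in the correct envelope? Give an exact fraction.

1/12

Choose which 3 of the 5 are fixed: C(5,3) = 10 ways.
The remaining 2 must have no fixed point: D(2) = 1.
P = 10·1/120 = 1/12.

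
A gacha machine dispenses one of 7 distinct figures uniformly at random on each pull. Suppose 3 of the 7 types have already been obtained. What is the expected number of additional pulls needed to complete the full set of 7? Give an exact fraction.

175/12

Starting from 3 distinct types, each trial gives a new one with probability (7−i)/7 when i types are held, so the wait for the next new type is 7/(7−i).
E = 7/4 + 7/3 + 7/2 + 7/1 = 175/12.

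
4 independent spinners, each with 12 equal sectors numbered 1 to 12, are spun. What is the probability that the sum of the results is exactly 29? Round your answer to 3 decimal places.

0.051

There are 12^4 = 20736 equally likely outcomes.
The number of ordered 4-tuples from {1,…,12} summing to 29 is 1060.
P(sum = 29) = 1060/20736 = 265/5184 ≈ 0.051.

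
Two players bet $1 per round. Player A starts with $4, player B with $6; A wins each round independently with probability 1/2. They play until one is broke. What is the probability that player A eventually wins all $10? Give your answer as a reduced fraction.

2/5

With a fair step, P(i) = ½P(i−1) + ½P(i+1) with P(0)=0, P(10)=1 has the linear solution P(i) = i/10.
P(4) = 4/10 = 2/5.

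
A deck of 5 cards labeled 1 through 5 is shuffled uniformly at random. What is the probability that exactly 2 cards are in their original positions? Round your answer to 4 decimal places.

Choose which 2 of the 5 are fixed: C(5,2) = 10 ways.
The remaining 3 must have no fixed point: D(3) = 2.
P = 10·2/120 = 1/6 ≈ 0.1667.

0.1667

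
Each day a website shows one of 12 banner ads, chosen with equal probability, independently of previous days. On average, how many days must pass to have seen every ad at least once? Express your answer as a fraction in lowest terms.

86021/2310

After i distinct types are collected, each trial gives a new one with probability (12−i)/12, so the expected wait for the next new type is 12/(12−i).
E = 12/12 + 12/11 + 12/10 + 12/9 + 12/8 + 12/7 + 12/6 + 12/5 + 12/4 + 12/3 + 12/2 + 12/1 = 86021/2310.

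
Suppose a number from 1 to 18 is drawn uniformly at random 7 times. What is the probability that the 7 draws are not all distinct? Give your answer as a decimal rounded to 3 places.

P(all 7 different) = 18/18 · 17/18 · ··· · 12/18 ≈ 0.262.
P(at least two equal) = 1 − 0.262 = 0.738.

0.738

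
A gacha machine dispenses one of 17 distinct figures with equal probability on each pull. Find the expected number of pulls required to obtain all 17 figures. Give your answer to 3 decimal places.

After i distinct types are collected, each trial gives a new one with probability (17−i)/17, so the expected wait for the next new type is 17/(17−i).
E = 17/17 + 17/16 + 17/15 + 17/14 + 17/13 + 17/12 + 17/11 + 17/10 + 17/9 + 17/8 + 17/7 + 17/6 + 17/5 + 17/4 + 17/3 + 17/2 + 17/1 = 42142223/720720 ≈ 58.472.

58.472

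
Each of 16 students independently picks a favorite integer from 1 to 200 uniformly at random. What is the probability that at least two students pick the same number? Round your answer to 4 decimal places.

0.4600

It's easier to compute the probability that all 16 are distinct.
P(all distinct) = 200/200 · 199/200 · ··· · 185/200 ≈ 0.5400.
So the probability of at least one match is 1 − 0.5400 = 0.4600.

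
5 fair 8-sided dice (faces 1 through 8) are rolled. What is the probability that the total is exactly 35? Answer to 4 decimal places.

0.0038

There are 8^5 = 32768 equally likely outcomes.
The number of ordered 5-tuples from {1,…,8} summing to 35 is 126.
P(sum = 35) = 126/32768 = 63/16384 ≈ 0.0038.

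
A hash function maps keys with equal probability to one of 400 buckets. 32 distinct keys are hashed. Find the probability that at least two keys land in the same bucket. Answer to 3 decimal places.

It's easier to compute the probability that all 32 are distinct.
P(all distinct) = 400/400 · 399/400 · ··· · 369/400 ≈ 0.280.
So the probability of at least one match is 1 − 0.280 = 0.720.

0.720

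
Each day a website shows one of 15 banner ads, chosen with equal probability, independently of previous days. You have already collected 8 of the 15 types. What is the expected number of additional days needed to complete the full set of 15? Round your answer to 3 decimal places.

38.893

Starting from 8 distinct types, each trial gives a new one with probability (15−i)/15 when i types are held, so the wait for the next new type is 15/(15−i).
E = 15/7 + 15/6 + 15/5 + 15/4 + 15/3 + 15/2 + 15/1 = 1089/28 ≈ 38.893.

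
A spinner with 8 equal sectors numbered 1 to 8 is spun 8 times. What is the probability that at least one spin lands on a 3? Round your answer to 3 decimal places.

P(no spin lands on a 3) = (7/8)^8 ≈ 0.344.
P(at least one) = 1 − 0.344 = 0.656.

0.656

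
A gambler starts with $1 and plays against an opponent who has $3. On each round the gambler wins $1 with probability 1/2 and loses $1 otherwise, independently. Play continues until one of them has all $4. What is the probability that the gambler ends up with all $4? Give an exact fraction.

1/4

With a fair step, P(i) = ½P(i−1) + ½P(i+1) with P(0)=0, P(4)=1 has the linear solution P(i) = i/4.
P(1) = 1/4.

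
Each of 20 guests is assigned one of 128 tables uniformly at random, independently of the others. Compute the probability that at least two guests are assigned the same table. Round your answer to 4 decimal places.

0.7911

It's easier to compute the probability that all 20 are distinct.
P(all distinct) = 128/128 · 127/128 · ··· · 109/128 ≈ 0.2089.
So the probability of at least one match is 1 − 0.2089 = 0.7911.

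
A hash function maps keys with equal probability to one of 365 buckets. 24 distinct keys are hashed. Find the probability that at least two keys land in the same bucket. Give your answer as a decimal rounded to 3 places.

It's easier to compute the probability that all 24 are distinct.
P(all distinct) = 365/365 · 364/365 · ··· · 342/365 ≈ 0.462.
So the probability of at least one match is 1 − 0.462 = 0.538.

0.538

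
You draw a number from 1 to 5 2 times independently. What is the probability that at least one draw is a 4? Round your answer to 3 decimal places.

0.360

P(no draw is a 4) = (4/5)^2 ≈ 0.640.
P(at least one) = 1 − 0.640 = 0.360.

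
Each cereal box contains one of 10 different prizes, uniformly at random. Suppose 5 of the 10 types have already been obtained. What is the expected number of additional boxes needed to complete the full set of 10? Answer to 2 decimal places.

Starting from 5 distinct types, each trial gives a new one with probability (10−i)/10 when i types are held, so the wait for the next new type is 10/(10−i).
E = 10/5 + 10/4 + 10/3 + 10/2 + 10/1 = 137/6 ≈ 22.83.

22.83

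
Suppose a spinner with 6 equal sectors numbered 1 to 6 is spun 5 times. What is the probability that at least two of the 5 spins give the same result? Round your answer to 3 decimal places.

0.907

P(all 5 different) = 6/6 · 5/6 · ··· · 2/6 ≈ 0.093.
P(at least two equal) = 1 − 0.093 = 0.907.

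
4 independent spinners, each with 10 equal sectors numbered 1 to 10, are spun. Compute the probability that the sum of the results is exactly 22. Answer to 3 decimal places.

0.067

There are 10^4 = 10000 equally likely outcomes.
The number of ordered 4-tuples from {1,…,10} summing to 22 is 670.
P(sum = 22) = 670/10000 = 67/1000 ≈ 0.067.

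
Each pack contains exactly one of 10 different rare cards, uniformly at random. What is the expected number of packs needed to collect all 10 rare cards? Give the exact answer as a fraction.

7381/252

After i distinct types are collected, each trial gives a new one with probability (10−i)/10, so the expected wait for the next new type is 10/(10−i).
E = 10/10 + 10/9 + 10/8 + 10/7 + 10/6 + 10/5 + 10/4 + 10/3 + 10/2 + 10/1 = 7381/252.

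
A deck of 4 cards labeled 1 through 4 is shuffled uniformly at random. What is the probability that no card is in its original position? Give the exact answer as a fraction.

This is the derangement probability: permutations of 4 with no fixed point.
D(4) = 4! · (1 − 1/1! + 1/2! − ··· + (−1)^4/4!) = 9.
P = 9/24 = 3/8.

3/8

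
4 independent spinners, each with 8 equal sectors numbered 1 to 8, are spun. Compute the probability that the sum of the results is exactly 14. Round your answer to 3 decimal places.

0.060

There are 8^4 = 4096 equally likely outcomes.
The number of ordered 4-tuples from {1,…,8} summing to 14 is 246.
P(sum = 14) = 246/4096 = 123/2048 ≈ 0.060.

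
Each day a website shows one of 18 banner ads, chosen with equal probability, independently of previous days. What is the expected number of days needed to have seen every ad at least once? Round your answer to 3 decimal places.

62.912

After i distinct types are collected, each trial gives a new one with probability (18−i)/18, so the expected wait for the next new type is 18/(18−i).
E = 18/18 + 18/17 + 18/16 + 18/15 + 18/14 + 18/13 + 18/12 + 18/11 + 18/10 + 18/9 + 18/8 + 18/7 + 18/6 + 18/5 + 18/4 + 18/3 + 18/2 + 18/1 = 42822903/680680 ≈ 62.912.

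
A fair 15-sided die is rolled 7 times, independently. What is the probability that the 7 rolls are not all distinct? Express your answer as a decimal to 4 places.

P(all 7 different) = 15/15 · 14/15 · ··· · 9/15 ≈ 0.1898.
P(at least two equal) = 1 − 0.1898 = 0.8102.

0.8102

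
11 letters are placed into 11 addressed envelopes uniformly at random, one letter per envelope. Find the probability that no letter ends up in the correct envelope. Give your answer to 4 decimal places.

This is the derangement probability: permutations of 11 with no fixed point.
D(11) = 11! · (1 − 1/1! + 1/2! − ··· + (−1)^11/11!) = 14684570.
P = 14684570/39916800 = 1468457/3991680 ≈ 0.3679.

0.3679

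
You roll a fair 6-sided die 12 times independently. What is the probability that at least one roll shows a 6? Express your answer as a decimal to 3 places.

P(no roll shows a 6) = (5/6)^12 ≈ 0.112.
P(at least one) = 1 − 0.112 = 0.888.

0.888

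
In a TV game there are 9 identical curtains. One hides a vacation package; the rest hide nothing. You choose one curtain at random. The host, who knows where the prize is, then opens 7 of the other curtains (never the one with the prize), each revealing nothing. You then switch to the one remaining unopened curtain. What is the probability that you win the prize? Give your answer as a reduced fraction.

Your original curtain holds the prize with probability 1/9, so the other 8 collectively hold it with probability 8/9.
The host can always find 7 empty curtains to open, so the reveals don't change that 8/9; it is now spread over the 1 remaining unopened curtain.
P(win by switching) = (8/9) · (1/1) = 8/9.

8/9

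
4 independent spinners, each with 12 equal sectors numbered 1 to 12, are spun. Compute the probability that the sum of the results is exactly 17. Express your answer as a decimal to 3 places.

0.026

There are 12^4 = 20736 equally likely outcomes.
The number of ordered 4-tuples from {1,…,12} summing to 17 is 544.
P(sum = 17) = 544/20736 = 17/648 ≈ 0.026.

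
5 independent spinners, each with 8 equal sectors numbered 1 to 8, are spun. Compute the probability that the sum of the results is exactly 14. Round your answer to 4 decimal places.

There are 8^5 = 32768 equally likely outcomes.
The number of ordered 5-tuples from {1,…,8} summing to 14 is 690.
P(sum = 14) = 690/32768 = 345/16384 ≈ 0.0211.

0.0211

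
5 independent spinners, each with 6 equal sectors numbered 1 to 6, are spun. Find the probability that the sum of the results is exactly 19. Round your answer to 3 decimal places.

There are 6^5 = 7776 equally likely outcomes.
The number of ordered 5-tuples from {1,…,6} summing to 19 is 735.
P(sum = 19) = 735/7776 = 245/2592 ≈ 0.095.

0.095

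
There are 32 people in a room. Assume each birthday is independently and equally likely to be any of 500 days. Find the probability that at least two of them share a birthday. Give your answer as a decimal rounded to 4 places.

It's easier to compute the probability that all 32 are distinct.
P(all distinct) = 500/500 · 499/500 · ··· · 469/500 ≈ 0.3629.
So the probability of at least one match is 1 − 0.3629 = 0.6371.

0.6371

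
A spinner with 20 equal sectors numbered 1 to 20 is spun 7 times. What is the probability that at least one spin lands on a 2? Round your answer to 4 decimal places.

P(no spin lands on a 2) = (19/20)^7 ≈ 0.6983.
P(at least one) = 1 − 0.6983 = 0.3017.

0.3017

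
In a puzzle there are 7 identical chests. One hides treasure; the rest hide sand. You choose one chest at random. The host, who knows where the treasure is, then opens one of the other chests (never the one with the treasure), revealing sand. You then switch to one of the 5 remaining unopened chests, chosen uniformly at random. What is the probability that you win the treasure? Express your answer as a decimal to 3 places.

0.171

Your original chest holds the treasure with probability 1/7, so the other 6 collectively hold it with probability 6/7.
The host can always find an empty chest to open, so this doesn't change that 6/7; it is now spread over the 5 remaining unopened chests.
P(win by switching) = (6/7) · (1/5) = 6/35 ≈ 0.171.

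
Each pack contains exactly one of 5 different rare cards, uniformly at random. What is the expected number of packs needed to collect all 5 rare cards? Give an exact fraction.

137/12

After i distinct types are collected, each trial gives a new one with probability (5−i)/5, so the expected wait for the next new type is 5/(5−i).
E = 5/5 + 5/4 + 5/3 + 5/2 + 5/1 = 137/12.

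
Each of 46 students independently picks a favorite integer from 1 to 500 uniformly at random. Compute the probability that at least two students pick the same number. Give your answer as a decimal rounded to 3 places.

It's easier to compute the probability that all 46 are distinct.
P(all distinct) = 500/500 · 499/500 · ··· · 455/500 ≈ 0.118.
So the probability of at least one match is 1 − 0.118 = 0.882.

0.882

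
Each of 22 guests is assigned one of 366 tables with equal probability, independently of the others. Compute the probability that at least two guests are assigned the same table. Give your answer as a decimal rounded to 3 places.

0.475

It's easier to compute the probability that all 22 are distinct.
P(all distinct) = 366/366 · 365/366 · ··· · 345/366 ≈ 0.525.
So the probability of at least one match is 1 − 0.525 = 0.475.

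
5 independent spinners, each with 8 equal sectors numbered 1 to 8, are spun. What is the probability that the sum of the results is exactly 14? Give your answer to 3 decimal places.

There are 8^5 = 32768 equally likely outcomes.
The number of ordered 5-tuples from {1,…,8} summing to 14 is 690.
P(sum = 14) = 690/32768 = 345/16384 ≈ 0.021.

0.021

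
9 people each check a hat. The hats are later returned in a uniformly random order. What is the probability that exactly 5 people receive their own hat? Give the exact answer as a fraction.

Choose which 5 of the 9 are fixed: C(9,5) = 126 ways.
The remaining 4 must have no fixed point: D(4) = 9.
P = 126·9/362880 = 1/320.

1/320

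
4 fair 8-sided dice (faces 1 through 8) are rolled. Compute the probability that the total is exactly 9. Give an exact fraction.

7/512

There are 8^4 = 4096 equally likely outcomes.
The number of ordered 4-tuples from {1,…,8} summing to 9 is 56.
P(sum = 9) = 56/4096 = 7/512.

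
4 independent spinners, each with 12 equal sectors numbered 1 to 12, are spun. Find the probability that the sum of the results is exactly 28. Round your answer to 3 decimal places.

There are 12^4 = 20736 equally likely outcomes.
The number of ordered 4-tuples from {1,…,12} summing to 28 is 1111.
P(sum = 28) = 1111/20736 ≈ 0.054.

0.054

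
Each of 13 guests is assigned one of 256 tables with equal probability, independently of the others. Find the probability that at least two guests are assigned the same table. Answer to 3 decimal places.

It's easier to compute the probability that all 13 are distinct.
P(all distinct) = 256/256 · 255/256 · ··· · 244/256 ≈ 0.734.
So the probability of at least one match is 1 − 0.734 = 0.266.

0.266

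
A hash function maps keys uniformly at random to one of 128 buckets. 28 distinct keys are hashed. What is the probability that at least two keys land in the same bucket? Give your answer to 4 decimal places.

0.9589

It's easier to compute the probability that all 28 are distinct.
P(all distinct) = 128/128 · 127/128 · ··· · 101/128 ≈ 0.0411.
So the probability of at least one match is 1 − 0.0411 = 0.9589.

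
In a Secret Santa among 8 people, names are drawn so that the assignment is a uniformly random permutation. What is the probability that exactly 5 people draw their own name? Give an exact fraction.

Choose which 5 of the 8 are fixed: C(8,5) = 56 ways.
The remaining 3 must have no fixed point: D(3) = 2.
P = 56·2/40320 = 1/360.

1/360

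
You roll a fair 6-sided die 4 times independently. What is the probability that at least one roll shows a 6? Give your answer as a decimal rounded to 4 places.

P(no roll shows a 6) = (5/6)^4 ≈ 0.4823.
P(at least one) = 1 − 0.4823 = 0.5177.

0.5177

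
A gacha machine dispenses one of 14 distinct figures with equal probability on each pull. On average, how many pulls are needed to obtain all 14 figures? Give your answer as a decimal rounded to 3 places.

After i distinct types are collected, each trial gives a new one with probability (14−i)/14, so the expected wait for the next new type is 14/(14−i).
E = 14/14 + 14/13 + 14/12 + 14/11 + 14/10 + 14/9 + 14/8 + 14/7 + 14/6 + 14/5 + 14/4 + 14/3 + 14/2 + 14/1 = 1171733/25740 ≈ 45.522.

45.522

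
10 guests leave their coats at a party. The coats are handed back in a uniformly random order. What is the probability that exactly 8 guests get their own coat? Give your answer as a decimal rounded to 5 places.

0.00001

Choose which 8 of the 10 are fixed: C(10,8) = 45 ways.
The remaining 2 must have no fixed point: D(2) = 1.
P = 45·1/3628800 = 1/80640 ≈ 0.00001.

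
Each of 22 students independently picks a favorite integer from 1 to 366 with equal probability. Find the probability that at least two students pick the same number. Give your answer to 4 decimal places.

0.4748

It's easier to compute the probability that all 22 are distinct.
P(all distinct) = 366/366 · 365/366 · ··· · 345/366 ≈ 0.5252.
So the probability of at least one match is 1 − 0.5252 = 0.4748.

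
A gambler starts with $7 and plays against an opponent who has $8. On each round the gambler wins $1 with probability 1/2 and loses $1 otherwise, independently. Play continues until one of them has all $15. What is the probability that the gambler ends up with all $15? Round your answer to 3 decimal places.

With a fair step, P(i) = ½P(i−1) + ½P(i+1) with P(0)=0, P(15)=1 has the linear solution P(i) = i/15.
P(7) = 7/15 ≈ 0.467.

0.467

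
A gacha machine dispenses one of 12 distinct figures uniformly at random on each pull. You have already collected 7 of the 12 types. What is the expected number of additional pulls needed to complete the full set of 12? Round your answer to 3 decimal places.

27.400

Starting from 7 distinct types, each trial gives a new one with probability (12−i)/12 when i types are held, so the wait for the next new type is 12/(12−i).
E = 12/5 + 12/4 + 12/3 + 12/2 + 12/1 = 137/5 ≈ 27.400.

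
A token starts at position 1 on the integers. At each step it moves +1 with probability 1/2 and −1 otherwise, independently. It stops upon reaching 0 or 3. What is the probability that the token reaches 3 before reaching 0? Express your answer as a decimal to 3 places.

With a fair step, P(i) = ½P(i−1) + ½P(i+1) with P(0)=0, P(3)=1 has the linear solution P(i) = i/3.
P(1) = 1/3 ≈ 0.333.

0.333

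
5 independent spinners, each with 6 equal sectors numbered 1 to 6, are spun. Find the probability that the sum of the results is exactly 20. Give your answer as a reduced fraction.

217/2592

There are 6^5 = 7776 equally likely outcomes.
The number of ordered 5-tuples from {1,…,6} summing to 20 is 651.
P(sum = 20) = 651/7776 = 217/2592.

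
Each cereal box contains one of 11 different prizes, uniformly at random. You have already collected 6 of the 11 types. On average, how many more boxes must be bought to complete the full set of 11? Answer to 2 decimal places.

Starting from 6 distinct types, each trial gives a new one with probability (11−i)/11 when i types are held, so the wait for the next new type is 11/(11−i).
E = 11/5 + 11/4 + 11/3 + 11/2 + 11/1 = 1507/60 ≈ 25.12.

25.12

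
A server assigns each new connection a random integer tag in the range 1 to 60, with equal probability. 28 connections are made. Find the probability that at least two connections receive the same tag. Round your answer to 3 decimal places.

It's easier to compute the probability that all 28 are distinct.
P(all distinct) = 60/60 · 59/60 · ··· · 33/60 ≈ 0.001.
So the probability of at least one match is 1 − 0.001 = 0.999.

0.999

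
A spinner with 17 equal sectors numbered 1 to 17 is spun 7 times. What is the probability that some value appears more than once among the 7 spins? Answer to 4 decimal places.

P(all 7 different) = 17/17 · 16/17 · ··· · 11/17 ≈ 0.2389.
P(at least two equal) = 1 − 0.2389 = 0.7611.

0.7611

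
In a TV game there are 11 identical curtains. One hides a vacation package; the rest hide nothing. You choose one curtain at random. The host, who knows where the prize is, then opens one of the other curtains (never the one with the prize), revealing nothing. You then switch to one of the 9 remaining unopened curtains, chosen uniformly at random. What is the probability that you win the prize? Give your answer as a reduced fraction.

10/99

Your original curtain holds the prize with probability 1/11, so the other 10 collectively hold it with probability 10/11.
The host can always find an empty curtain to open, so this doesn't change that 10/11; it is now spread over the 9 remaining unopened curtains.
P(win by switching) = (10/11) · (1/9) = 10/99.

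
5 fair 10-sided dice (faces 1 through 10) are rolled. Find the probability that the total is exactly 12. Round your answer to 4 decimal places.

0.0033

There are 10^5 = 100000 equally likely outcomes.
The number of ordered 5-tuples from {1,…,10} summing to 12 is 330.
P(sum = 12) = 330/100000 = 33/10000 ≈ 0.0033.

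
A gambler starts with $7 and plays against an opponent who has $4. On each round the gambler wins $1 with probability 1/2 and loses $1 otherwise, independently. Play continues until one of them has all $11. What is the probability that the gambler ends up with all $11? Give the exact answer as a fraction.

7/11

With a fair step, P(i) = ½P(i−1) + ½P(i+1) with P(0)=0, P(11)=1 has the linear solution P(i) = i/11.
P(7) = 7/11.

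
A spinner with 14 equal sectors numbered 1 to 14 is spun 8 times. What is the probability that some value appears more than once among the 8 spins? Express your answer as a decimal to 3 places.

0.918

P(all 8 different) = 14/14 · 13/14 · ··· · 7/14 ≈ 0.082.
P(at least two equal) = 1 − 0.082 = 0.918.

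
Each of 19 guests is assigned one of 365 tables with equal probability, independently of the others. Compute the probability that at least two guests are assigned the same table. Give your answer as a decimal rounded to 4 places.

0.3791

It's easier to compute the probability that all 19 are distinct.
P(all distinct) = 365/365 · 364/365 · ··· · 347/365 ≈ 0.6209.
So the probability of at least one match is 1 − 0.6209 = 0.3791.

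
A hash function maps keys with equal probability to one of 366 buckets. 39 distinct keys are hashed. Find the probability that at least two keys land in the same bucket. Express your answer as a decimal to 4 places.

0.8775

It's easier to compute the probability that all 39 are distinct.
P(all distinct) = 366/366 · 365/366 · ··· · 328/366 ≈ 0.1225.
So the probability of at least one match is 1 − 0.1225 = 0.8775.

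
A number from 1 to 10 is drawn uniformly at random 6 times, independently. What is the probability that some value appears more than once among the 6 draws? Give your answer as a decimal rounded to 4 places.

0.8488

P(all 6 different) = 10/10 · 9/10 · ··· · 5/10 ≈ 0.1512.
P(at least two equal) = 1 − 0.1512 = 0.8488.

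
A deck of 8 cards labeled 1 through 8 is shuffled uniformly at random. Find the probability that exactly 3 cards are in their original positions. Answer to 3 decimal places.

0.061

Choose which 3 of the 8 are fixed: C(8,3) = 56 ways.
The remaining 5 must have no fixed point: D(5) = 44.
P = 56·44/40320 = 11/180 ≈ 0.061.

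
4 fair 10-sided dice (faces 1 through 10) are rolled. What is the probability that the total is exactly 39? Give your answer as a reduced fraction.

1/2500

There are 10^4 = 10000 equally likely outcomes.
The number of ordered 4-tuples from {1,…,10} summing to 39 is 4.
P(sum = 39) = 4/10000 = 1/2500.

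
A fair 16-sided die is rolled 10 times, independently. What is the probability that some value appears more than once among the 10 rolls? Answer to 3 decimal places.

0.974

P(all 10 different) = 16/16 · 15/16 · ··· · 7/16 ≈ 0.026.
P(at least two equal) = 1 − 0.026 = 0.974.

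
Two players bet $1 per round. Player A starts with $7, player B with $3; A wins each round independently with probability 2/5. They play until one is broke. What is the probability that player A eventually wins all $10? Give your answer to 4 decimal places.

Let r = q/p = (3/5)/(2/5) = 3/2. The recurrence P(i) = p·P(i+1) + q·P(i−1) with P(0)=0, P(10)=1 gives P(i) = (1 − r^i)/(1 − r^10).
P(7) = (1 − (3/2)^7) / (1 − (3/2)^10) = 16472/58025 ≈ 0.2839.

0.2839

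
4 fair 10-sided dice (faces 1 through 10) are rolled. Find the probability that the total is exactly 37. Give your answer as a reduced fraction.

1/500

There are 10^4 = 10000 equally likely outcomes.
The number of ordered 4-tuples from {1,…,10} summing to 37 is 20.
P(sum = 37) = 20/10000 = 1/500.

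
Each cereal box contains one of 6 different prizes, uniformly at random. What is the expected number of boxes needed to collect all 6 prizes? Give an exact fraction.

After i distinct types are collected, each trial gives a new one with probability (6−i)/6, so the expected wait for the next new type is 6/(6−i).
E = 6/6 + 6/5 + 6/4 + 6/3 + 6/2 + 6/1 = 147/10.

147/10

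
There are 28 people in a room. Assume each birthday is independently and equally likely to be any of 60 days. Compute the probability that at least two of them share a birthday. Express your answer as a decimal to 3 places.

It's easier to compute the probability that all 28 are distinct.
P(all distinct) = 60/60 · 59/60 · ··· · 33/60 ≈ 0.001.
So the probability of at least one match is 1 − 0.001 = 0.999.

0.999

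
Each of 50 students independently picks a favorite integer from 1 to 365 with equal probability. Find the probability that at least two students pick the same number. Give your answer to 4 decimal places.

0.9704

It's easier to compute the probability that all 50 are distinct.
P(all distinct) = 365/365 · 364/365 · ··· · 316/365 ≈ 0.0296.
So the probability of at least one match is 1 − 0.0296 = 0.9704.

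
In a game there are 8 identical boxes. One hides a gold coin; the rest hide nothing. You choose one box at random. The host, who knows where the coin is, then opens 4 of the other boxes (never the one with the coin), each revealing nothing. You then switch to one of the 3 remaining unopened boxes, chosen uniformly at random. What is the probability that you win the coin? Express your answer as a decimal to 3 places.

Your original box holds the coin with probability 1/8, so the other 7 collectively hold it with probability 7/8.
The host can always find 4 empty boxes to open, so the reveals don't change that 7/8; it is now spread over the 3 remaining unopened boxes.
P(win by switching) = (7/8) · (1/3) = 7/24 ≈ 0.292.

0.292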